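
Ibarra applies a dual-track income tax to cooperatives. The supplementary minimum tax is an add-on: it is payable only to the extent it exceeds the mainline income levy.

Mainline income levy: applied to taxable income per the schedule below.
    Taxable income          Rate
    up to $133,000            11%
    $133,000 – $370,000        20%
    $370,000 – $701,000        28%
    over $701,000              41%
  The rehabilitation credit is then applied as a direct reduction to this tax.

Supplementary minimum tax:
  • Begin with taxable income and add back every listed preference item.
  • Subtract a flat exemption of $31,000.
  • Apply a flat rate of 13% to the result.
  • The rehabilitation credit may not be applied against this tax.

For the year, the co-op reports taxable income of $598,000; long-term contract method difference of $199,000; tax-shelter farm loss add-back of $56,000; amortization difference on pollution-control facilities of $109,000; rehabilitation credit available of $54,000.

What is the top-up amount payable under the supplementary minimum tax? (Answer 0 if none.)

$49,160

Supplementary minimum tax:
  Adjusted income: $598,000 + $199,000 + $56,000 + $109,000 = $962,000
  Less exemption $31,000 → base $931,000
  $931,000 × 13% = $121,030

Mainline income levy:
  $133,000 × 11% = $14,630
  $237,000 × 20% = $47,400
  $228,000 × 28% = $63,840
  → $125,870
  Less rehabilitation credit $54,000 → $71,870

Excess of supplementary minimum tax over mainline income levy: $121,030 − $71,870 = $49,160.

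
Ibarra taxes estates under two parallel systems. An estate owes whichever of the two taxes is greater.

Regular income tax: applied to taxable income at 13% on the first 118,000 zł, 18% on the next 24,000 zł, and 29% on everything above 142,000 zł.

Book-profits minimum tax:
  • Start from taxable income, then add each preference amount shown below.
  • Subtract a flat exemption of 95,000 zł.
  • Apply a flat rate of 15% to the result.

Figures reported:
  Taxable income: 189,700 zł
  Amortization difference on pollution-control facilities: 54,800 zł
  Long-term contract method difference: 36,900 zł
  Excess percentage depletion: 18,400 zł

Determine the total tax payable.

33,493 zł

Regular income tax:
  118,000 zł × 13% = 15,340 zł
  24,000 zł × 18% = 4,320 zł
  47,700 zł × 29% = 13,833 zł
  → 33,493 zł

Book-profits minimum tax:
  Adjusted income: 189,700 zł + 54,800 zł + 36,900 zł + 18,400 zł = 299,800 zł
  Less exemption 95,000 zł → base 204,800 zł
  204,800 zł × 15% = 30,720 zł

33,493 zł > 30,720 zł, so the regular income tax governs.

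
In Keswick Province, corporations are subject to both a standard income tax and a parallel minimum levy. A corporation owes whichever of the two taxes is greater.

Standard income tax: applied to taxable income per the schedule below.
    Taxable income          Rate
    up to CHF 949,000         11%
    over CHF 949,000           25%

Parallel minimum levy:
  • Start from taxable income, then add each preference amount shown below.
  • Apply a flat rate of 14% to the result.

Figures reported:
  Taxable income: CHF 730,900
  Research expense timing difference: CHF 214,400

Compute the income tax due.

CHF 132,342

Parallel minimum levy:
  Adjusted income: CHF 730,900 + CHF 214,400 = CHF 945,300
  CHF 945,300 × 14% = CHF 132,342

Standard income tax:
  CHF 730,900 × 11% = CHF 80,399

CHF 132,342 > CHF 80,399, so the parallel minimum levy is the binding amount.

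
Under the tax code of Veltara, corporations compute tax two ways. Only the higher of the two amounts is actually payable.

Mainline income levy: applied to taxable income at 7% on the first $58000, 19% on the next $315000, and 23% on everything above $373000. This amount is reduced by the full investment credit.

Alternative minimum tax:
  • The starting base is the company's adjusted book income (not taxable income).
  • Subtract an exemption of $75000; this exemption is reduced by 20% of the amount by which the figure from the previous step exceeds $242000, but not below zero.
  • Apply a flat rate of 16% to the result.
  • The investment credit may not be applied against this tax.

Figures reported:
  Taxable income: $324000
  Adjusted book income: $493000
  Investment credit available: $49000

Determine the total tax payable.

$74912

Alternative minimum tax:
  Base (adjusted book income): $493000
  Exemption: $75000 − 20% × ($493000 − $242000) = $75000 − $50200 = $24800
  Base: $493000 − $24800 = $468200
  $468200 × 16% = $74912

Mainline income levy:
  $58000 × 7% = $4060
  $266000 × 19% = $50540
  → $54600
  Less investment credit $49000 → $5600

$74912 > $5600, so the alternative minimum tax is the binding amount.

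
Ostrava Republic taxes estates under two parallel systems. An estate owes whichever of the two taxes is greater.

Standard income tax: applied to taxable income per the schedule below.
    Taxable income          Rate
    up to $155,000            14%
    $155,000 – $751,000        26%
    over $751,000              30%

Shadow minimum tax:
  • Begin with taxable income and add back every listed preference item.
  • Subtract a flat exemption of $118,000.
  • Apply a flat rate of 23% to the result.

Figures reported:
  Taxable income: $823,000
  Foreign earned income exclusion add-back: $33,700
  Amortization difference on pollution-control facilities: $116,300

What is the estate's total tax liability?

Standard income tax:
  $155,000 × 14% = $21,700
  $596,000 × 26% = $154,960
  $72,000 × 30% = $21,600
  → $198,260

Shadow minimum tax:
  Adjusted income: $823,000 + $33,700 + $116,300 = $973,000
  Less exemption $118,000 → base $855,000
  $855,000 × 23% = $196,650

$198,260 > $196,650, so the standard income tax governs.

$198,260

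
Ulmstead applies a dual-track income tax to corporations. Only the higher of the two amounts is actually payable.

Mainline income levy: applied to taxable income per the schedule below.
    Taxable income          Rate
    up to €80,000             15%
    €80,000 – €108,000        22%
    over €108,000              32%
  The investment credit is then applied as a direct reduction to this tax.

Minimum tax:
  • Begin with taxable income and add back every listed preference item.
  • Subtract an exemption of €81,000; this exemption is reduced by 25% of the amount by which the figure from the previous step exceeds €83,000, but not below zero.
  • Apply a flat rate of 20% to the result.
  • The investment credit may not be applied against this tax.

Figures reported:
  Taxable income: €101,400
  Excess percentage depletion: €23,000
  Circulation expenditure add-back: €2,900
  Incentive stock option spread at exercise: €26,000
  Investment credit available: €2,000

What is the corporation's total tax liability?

Mainline income levy:
  €80,000 × 15% = €12,000
  €21,400 × 22% = €4,708
  → €16,708
  Less investment credit €2,000 → €14,708

Minimum tax:
  Adjusted income: €101,400 + €23,000 + €2,900 + €26,000 = €153,300
  Exemption: €81,000 − 25% × (€153,300 − €83,000) = €81,000 − €17,575 = €63,425
  Base: €153,300 − €63,425 = €89,875
  €89,875 × 20% = €17,975

€17,975 > €14,708, so the minimum tax is the binding amount.

€17,975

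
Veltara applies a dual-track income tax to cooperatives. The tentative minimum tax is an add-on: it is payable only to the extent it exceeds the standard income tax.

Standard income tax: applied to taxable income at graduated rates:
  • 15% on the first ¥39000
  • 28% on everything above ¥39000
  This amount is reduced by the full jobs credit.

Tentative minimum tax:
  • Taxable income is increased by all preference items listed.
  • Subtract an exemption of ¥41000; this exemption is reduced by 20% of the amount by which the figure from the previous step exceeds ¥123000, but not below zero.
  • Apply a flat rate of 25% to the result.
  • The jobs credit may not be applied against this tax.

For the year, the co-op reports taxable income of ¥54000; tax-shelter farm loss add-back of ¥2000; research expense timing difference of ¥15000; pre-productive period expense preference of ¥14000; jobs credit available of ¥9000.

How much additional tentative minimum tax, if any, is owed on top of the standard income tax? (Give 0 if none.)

¥9950

Tentative minimum tax:
  Adjusted income: ¥54000 + ¥2000 + ¥15000 + ¥14000 = ¥85000
  Exemption: ¥85000 ≤ ¥123000, so full ¥41000 applies
  Base: ¥85000 − ¥41000 = ¥44000
  ¥44000 × 25% = ¥11000

Standard income tax:
  ¥39000 × 15% = ¥5850
  ¥15000 × 28% = ¥4200
  → ¥10050
  Less jobs credit ¥9000 → ¥1050

Excess of tentative minimum tax over standard income tax: ¥11000 − ¥1050 = ¥9950.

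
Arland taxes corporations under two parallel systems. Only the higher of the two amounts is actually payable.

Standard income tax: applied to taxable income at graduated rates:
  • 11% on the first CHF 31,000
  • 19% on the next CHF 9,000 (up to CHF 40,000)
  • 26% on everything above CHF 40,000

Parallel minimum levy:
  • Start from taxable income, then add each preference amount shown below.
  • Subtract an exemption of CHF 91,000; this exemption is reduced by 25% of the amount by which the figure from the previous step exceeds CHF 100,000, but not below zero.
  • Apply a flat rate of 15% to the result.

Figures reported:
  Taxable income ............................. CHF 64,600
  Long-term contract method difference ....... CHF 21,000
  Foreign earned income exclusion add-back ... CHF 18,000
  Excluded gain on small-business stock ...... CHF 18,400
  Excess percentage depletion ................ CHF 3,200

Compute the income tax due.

Standard income tax:
  CHF 31,000 × 11% = CHF 3,410
  CHF 9,000 × 19% = CHF 1,710
  CHF 24,600 × 26% = CHF 6,396
  → CHF 11,516

Parallel minimum levy:
  Adjusted income: CHF 64,600 + CHF 21,000 + CHF 18,000 + CHF 18,400 + CHF 3,200 = CHF 125,200
  Exemption: CHF 91,000 − 25% × (CHF 125,200 − CHF 100,000) = CHF 91,000 − CHF 6,300 = CHF 84,700
  Base: CHF 125,200 − CHF 84,700 = CHF 40,500
  CHF 40,500 × 15% = CHF 6,075

CHF 11,516 > CHF 6,075, so the standard income tax governs.

CHF 11,516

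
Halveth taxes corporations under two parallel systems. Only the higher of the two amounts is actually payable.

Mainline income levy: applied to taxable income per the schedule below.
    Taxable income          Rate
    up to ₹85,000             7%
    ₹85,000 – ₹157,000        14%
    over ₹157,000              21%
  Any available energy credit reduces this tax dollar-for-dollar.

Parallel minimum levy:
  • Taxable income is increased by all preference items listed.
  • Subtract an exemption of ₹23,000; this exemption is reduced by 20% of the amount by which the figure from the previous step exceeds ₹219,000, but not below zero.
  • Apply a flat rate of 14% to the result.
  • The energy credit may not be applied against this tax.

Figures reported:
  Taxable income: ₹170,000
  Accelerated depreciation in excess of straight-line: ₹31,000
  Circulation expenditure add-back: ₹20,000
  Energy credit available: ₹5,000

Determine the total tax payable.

₹27,776

Parallel minimum levy:
  Adjusted income: ₹170,000 + ₹31,000 + ₹20,000 = ₹221,000
  Exemption: ₹23,000 − 20% × (₹221,000 − ₹219,000) = ₹23,000 − ₹400 = ₹22,600
  Base: ₹221,000 − ₹22,600 = ₹198,400
  ₹198,400 × 14% = ₹27,776

Mainline income levy:
  ₹85,000 × 7% = ₹5,950
  ₹72,000 × 14% = ₹10,080
  ₹13,000 × 21% = ₹2,730
  → ₹18,760
  Less energy credit ₹5,000 → ₹13,760

₹27,776 > ₹13,760, so the parallel minimum levy is the binding amount.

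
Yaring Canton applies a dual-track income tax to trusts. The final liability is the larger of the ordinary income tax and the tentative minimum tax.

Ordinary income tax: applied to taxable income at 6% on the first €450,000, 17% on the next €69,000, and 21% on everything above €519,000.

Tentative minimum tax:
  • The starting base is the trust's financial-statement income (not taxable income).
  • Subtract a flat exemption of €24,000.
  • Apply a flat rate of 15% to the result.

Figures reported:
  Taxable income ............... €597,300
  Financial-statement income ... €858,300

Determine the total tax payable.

Tentative minimum tax:
  Base (financial-statement income): €858,300
  Less exemption €24,000 → base €834,300
  €834,300 × 15% = €125,145

Ordinary income tax:
  €450,000 × 6% = €27,000
  €69,000 × 17% = €11,730
  €78,300 × 21% = €16,443
  → €55,173

€125,145 > €55,173, so the tentative minimum tax is the binding amount.

€125,145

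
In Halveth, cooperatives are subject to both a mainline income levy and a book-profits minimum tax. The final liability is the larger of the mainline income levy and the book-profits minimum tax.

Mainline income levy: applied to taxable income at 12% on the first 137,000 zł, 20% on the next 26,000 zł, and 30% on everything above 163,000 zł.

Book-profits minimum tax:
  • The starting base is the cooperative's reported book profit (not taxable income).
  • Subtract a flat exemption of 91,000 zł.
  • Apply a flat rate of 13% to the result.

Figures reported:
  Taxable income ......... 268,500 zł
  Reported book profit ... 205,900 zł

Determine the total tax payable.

53,290 zł

Book-profits minimum tax:
  Base (reported book profit): 205,900 zł
  Less exemption 91,000 zł → base 114,900 zł
  114,900 zł × 13% = 14,937 zł

Mainline income levy:
  137,000 zł × 12% = 16,440 zł
  26,000 zł × 20% = 5,200 zł
  105,500 zł × 30% = 31,650 zł
  → 53,290 zł

53,290 zł > 14,937 zł, so the mainline income levy governs.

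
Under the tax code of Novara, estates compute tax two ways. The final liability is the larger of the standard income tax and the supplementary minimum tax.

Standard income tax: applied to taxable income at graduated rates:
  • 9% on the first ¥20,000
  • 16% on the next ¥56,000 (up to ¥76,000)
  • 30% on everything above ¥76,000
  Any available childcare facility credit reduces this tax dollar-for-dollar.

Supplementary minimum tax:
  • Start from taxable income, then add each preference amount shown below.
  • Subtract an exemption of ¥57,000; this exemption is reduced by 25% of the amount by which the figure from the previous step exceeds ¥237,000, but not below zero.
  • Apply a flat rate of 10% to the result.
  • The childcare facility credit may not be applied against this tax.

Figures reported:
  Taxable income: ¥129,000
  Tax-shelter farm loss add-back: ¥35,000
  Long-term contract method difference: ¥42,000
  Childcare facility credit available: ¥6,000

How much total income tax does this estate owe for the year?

¥20,660

Standard income tax:
  ¥20,000 × 9% = ¥1,800
  ¥56,000 × 16% = ¥8,960
  ¥53,000 × 30% = ¥15,900
  → ¥26,660
  Less childcare facility credit ¥6,000 → ¥20,660

Supplementary minimum tax:
  Adjusted income: ¥129,000 + ¥35,000 + ¥42,000 = ¥206,000
  Exemption: ¥206,000 ≤ ¥237,000, so full ¥57,000 applies
  Base: ¥206,000 − ¥57,000 = ¥149,000
  ¥149,000 × 10% = ¥14,900

¥20,660 > ¥14,900, so the standard income tax governs.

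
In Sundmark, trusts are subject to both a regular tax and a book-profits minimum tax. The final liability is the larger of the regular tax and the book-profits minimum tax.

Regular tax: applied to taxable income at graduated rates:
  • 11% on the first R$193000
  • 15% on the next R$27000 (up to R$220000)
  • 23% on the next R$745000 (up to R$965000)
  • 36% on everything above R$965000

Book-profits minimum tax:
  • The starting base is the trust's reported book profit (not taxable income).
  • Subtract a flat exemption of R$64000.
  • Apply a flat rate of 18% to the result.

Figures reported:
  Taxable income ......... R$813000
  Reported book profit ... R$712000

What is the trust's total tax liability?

R$161670

Regular tax:
  R$193000 × 11% = R$21230
  R$27000 × 15% = R$4050
  R$593000 × 23% = R$136390
  → R$161670

Book-profits minimum tax:
  Base (reported book profit): R$712000
  Less exemption R$64000 → base R$648000
  R$648000 × 18% = R$116640

R$161670 > R$116640, so the regular tax governs.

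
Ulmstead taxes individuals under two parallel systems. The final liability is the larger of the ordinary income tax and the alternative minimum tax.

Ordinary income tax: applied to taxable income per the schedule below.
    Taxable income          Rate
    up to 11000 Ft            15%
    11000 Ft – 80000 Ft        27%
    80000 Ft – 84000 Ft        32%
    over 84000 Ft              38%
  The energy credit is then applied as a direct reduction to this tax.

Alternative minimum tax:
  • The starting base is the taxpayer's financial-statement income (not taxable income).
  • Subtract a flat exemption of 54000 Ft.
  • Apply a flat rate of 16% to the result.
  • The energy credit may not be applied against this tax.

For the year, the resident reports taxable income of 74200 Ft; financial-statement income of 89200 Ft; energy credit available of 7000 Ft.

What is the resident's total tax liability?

11714 Ft

Alternative minimum tax:
  Base (financial-statement income): 89200 Ft
  Less exemption 54000 Ft → base 35200 Ft
  35200 Ft × 16% = 5632 Ft

Ordinary income tax:
  11000 Ft × 15% = 1650 Ft
  63200 Ft × 27% = 17064 Ft
  → 18714 Ft
  Less energy credit 7000 Ft → 11714 Ft

11714 Ft > 5632 Ft, so the ordinary income tax governs.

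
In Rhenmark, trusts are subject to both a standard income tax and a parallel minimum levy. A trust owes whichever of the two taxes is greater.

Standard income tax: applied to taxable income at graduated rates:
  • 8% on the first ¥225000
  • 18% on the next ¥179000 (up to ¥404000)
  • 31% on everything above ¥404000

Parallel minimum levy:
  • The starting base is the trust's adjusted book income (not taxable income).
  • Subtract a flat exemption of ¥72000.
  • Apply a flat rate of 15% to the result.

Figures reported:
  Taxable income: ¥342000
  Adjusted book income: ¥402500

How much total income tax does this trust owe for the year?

¥49575

Parallel minimum levy:
  Base (adjusted book income): ¥402500
  Less exemption ¥72000 → base ¥330500
  ¥330500 × 15% = ¥49575

Standard income tax:
  ¥225000 × 8% = ¥18000
  ¥117000 × 18% = ¥21060
  → ¥39060

¥49575 > ¥39060, so the parallel minimum levy is the binding amount.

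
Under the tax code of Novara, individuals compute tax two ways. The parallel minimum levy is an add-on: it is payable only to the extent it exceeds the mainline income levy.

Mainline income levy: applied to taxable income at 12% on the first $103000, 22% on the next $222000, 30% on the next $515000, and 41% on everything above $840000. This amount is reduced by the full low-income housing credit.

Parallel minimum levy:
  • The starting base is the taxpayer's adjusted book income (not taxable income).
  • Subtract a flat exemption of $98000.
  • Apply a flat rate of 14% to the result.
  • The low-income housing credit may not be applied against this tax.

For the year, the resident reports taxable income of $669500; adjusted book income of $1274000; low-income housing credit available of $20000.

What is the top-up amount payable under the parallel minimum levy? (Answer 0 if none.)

Mainline income levy:
  $103000 × 12% = $12360
  $222000 × 22% = $48840
  $344500 × 30% = $103350
  → $164550
  Less low-income housing credit $20000 → $144550

Parallel minimum levy:
  Base (adjusted book income): $1274000
  Less exemption $98000 → base $1176000
  $1176000 × 14% = $164640

Excess of parallel minimum levy over mainline income levy: $164640 − $144550 = $20090.

$20090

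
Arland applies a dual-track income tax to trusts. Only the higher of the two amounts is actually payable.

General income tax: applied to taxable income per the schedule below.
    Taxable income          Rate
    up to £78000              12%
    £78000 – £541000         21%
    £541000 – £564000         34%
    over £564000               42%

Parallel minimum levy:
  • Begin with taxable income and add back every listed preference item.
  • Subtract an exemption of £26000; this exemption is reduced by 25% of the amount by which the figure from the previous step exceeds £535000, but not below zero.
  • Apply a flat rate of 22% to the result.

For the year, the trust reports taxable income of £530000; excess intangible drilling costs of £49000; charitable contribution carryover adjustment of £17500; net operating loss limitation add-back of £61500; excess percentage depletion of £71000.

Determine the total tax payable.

£160380

General income tax:
  £78000 × 12% = £9360
  £452000 × 21% = £94920
  → £104280

Parallel minimum levy:
  Adjusted income: £530000 + £49000 + £17500 + £61500 + £71000 = £729000
  Exemption: 25% × (£729000 − £535000) = £48500 ≥ £26000, so the exemption is fully phased out
  Base: £729000 − £0 = £729000
  £729000 × 22% = £160380

£160380 > £104280, so the parallel minimum levy is the binding amount.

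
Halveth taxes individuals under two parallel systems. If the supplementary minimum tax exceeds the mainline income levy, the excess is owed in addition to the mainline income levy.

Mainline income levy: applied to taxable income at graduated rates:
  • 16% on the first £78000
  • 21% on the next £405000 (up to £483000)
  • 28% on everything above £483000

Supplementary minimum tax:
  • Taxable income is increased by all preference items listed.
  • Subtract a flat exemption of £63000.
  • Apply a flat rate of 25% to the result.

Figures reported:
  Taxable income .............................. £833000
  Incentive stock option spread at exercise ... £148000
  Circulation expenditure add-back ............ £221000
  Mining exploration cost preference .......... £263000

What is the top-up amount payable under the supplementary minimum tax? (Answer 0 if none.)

Mainline income levy:
  £78000 × 16% = £12480
  £405000 × 21% = £85050
  £350000 × 28% = £98000
  → £195530

Supplementary minimum tax:
  Adjusted income: £833000 + £148000 + £221000 + £263000 = £1465000
  Less exemption £63000 → base £1402000
  £1402000 × 25% = £350500

Excess of supplementary minimum tax over mainline income levy: £350500 − £195530 = £154970.

£154970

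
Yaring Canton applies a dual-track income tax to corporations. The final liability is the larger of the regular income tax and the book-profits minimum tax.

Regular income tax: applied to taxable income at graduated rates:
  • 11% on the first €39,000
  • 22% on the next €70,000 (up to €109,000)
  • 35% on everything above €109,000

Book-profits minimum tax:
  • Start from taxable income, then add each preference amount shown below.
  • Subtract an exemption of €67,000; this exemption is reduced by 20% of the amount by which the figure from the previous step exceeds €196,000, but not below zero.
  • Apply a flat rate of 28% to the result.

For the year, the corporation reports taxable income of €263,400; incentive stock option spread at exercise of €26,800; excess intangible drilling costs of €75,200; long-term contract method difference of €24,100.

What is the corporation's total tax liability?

€101,136

Book-profits minimum tax:
  Adjusted income: €263,400 + €26,800 + €75,200 + €24,100 = €389,500
  Exemption: €67,000 − 20% × (€389,500 − €196,000) = €67,000 − €38,700 = €28,300
  Base: €389,500 − €28,300 = €361,200
  €361,200 × 28% = €101,136

Regular income tax:
  €39,000 × 11% = €4,290
  €70,000 × 22% = €15,400
  €154,400 × 35% = €54,040
  → €73,730

€101,136 > €73,730, so the book-profits minimum tax is the binding amount.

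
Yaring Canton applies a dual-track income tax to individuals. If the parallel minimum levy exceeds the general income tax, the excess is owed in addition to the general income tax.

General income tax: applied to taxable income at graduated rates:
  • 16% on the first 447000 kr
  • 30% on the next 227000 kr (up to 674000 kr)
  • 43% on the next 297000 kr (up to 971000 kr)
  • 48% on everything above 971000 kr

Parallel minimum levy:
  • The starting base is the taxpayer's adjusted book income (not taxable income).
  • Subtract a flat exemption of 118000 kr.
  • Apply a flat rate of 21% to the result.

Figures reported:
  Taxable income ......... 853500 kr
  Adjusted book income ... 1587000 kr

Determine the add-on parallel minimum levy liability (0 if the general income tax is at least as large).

91685 kr

Parallel minimum levy:
  Base (adjusted book income): 1587000 kr
  Less exemption 118000 kr → base 1469000 kr
  1469000 kr × 21% = 308490 kr

General income tax:
  447000 kr × 16% = 71520 kr
  227000 kr × 30% = 68100 kr
  179500 kr × 43% = 77185 kr
  → 216805 kr

Excess of parallel minimum levy over general income tax: 308490 kr − 216805 kr = 91685 kr.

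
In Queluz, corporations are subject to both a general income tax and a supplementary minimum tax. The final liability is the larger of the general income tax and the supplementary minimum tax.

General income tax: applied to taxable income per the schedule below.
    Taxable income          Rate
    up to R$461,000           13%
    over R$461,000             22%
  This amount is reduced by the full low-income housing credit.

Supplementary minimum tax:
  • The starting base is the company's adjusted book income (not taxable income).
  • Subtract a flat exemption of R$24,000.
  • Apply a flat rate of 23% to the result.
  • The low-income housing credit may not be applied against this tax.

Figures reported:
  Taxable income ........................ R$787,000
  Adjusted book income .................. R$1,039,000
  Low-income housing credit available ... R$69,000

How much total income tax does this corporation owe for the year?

Supplementary minimum tax:
  Base (adjusted book income): R$1,039,000
  Less exemption R$24,000 → base R$1,015,000
  R$1,015,000 × 23% = R$233,450

General income tax:
  R$461,000 × 13% = R$59,930
  R$326,000 × 22% = R$71,720
  → R$131,650
  Less low-income housing credit R$69,000 → R$62,650

R$233,450 > R$62,650, so the supplementary minimum tax is the binding amount.

R$233,450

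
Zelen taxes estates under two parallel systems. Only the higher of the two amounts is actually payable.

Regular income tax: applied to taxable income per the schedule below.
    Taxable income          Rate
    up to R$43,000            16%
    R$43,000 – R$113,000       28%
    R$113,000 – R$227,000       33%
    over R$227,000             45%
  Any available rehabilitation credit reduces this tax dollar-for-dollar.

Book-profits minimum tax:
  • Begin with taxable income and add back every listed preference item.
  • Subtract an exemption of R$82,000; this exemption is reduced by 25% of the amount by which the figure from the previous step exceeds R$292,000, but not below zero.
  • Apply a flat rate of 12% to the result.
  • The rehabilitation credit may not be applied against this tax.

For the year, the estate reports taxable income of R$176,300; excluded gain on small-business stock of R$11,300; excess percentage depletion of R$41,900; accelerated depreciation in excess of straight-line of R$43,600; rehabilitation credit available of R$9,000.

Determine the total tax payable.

Book-profits minimum tax:
  Adjusted income: R$176,300 + R$11,300 + R$41,900 + R$43,600 = R$273,100
  Exemption: R$273,100 ≤ R$292,000, so full R$82,000 applies
  Base: R$273,100 − R$82,000 = R$191,100
  R$191,100 × 12% = R$22,932

Regular income tax:
  R$43,000 × 16% = R$6,880
  R$70,000 × 28% = R$19,600
  R$63,300 × 33% = R$20,889
  → R$47,369
  Less rehabilitation credit R$9,000 → R$38,369

R$38,369 > R$22,932, so the regular income tax governs.

R$38,369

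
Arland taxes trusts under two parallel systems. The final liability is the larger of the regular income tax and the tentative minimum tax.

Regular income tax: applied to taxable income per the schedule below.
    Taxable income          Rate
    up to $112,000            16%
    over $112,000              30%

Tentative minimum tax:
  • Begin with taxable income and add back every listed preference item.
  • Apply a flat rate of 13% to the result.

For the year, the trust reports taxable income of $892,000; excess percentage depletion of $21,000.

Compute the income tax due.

$251,920

Tentative minimum tax:
  Adjusted income: $892,000 + $21,000 = $913,000
  $913,000 × 13% = $118,690

Regular income tax:
  $112,000 × 16% = $17,920
  $780,000 × 30% = $234,000
  → $251,920

$251,920 > $118,690, so the regular income tax governs.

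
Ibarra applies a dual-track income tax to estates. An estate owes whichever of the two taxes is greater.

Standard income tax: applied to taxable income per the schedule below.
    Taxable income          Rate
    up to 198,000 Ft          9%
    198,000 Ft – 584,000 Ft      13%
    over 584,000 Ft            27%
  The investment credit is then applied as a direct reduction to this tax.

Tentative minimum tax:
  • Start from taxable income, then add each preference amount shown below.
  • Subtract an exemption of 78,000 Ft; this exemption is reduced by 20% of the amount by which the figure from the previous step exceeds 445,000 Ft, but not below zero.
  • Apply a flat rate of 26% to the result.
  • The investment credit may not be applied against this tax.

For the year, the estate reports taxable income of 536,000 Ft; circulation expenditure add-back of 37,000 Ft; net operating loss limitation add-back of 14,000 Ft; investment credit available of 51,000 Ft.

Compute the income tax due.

Standard income tax:
  198,000 Ft × 9% = 17,820 Ft
  338,000 Ft × 13% = 43,940 Ft
  → 61,760 Ft
  Less investment credit 51,000 Ft → 10,760 Ft

Tentative minimum tax:
  Adjusted income: 536,000 Ft + 37,000 Ft + 14,000 Ft = 587,000 Ft
  Exemption: 78,000 Ft − 20% × (587,000 Ft − 445,000 Ft) = 78,000 Ft − 28,400 Ft = 49,600 Ft
  Base: 587,000 Ft − 49,600 Ft = 537,400 Ft
  537,400 Ft × 26% = 139,724 Ft

139,724 Ft > 10,760 Ft, so the tentative minimum tax is the binding amount.

139,724 Ft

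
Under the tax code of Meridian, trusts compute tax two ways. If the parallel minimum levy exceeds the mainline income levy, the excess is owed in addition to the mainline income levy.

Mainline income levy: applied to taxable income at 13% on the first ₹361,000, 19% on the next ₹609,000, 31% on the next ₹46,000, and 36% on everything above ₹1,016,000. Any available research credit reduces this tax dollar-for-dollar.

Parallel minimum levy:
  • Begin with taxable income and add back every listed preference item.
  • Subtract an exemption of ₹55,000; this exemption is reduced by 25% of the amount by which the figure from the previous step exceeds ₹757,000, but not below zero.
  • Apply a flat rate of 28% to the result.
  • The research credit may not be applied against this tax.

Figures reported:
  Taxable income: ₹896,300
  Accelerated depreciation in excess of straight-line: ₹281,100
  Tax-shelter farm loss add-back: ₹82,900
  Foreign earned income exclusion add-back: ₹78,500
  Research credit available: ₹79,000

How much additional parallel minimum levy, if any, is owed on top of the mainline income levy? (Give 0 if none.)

Parallel minimum levy:
  Adjusted income: ₹896,300 + ₹281,100 + ₹82,900 + ₹78,500 = ₹1,338,800
  Exemption: 25% × (₹1,338,800 − ₹757,000) = ₹145,450 ≥ ₹55,000, so the exemption is fully phased out
  Base: ₹1,338,800 − ₹0 = ₹1,338,800
  ₹1,338,800 × 28% = ₹374,864

Mainline income levy:
  ₹361,000 × 13% = ₹46,930
  ₹535,300 × 19% = ₹101,707
  → ₹148,637
  Less research credit ₹79,000 → ₹69,637

Excess of parallel minimum levy over mainline income levy: ₹374,864 − ₹69,637 = ₹305,227.

₹305,227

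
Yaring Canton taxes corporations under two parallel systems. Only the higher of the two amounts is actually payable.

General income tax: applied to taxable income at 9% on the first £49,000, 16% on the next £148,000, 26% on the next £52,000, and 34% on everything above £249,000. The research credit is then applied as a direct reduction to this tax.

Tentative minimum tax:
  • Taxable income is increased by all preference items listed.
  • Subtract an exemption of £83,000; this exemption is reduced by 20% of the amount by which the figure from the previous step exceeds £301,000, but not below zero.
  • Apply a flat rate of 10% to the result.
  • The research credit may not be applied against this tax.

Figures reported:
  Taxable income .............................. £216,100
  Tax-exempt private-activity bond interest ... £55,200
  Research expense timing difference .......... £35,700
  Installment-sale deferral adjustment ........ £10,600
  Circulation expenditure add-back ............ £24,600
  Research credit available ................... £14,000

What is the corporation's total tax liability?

£26,744

Tentative minimum tax:
  Adjusted income: £216,100 + £55,200 + £35,700 + £10,600 + £24,600 = £342,200
  Exemption: £83,000 − 20% × (£342,200 − £301,000) = £83,000 − £8,240 = £74,760
  Base: £342,200 − £74,760 = £267,440
  £267,440 × 10% = £26,744

General income tax:
  £49,000 × 9% = £4,410
  £148,000 × 16% = £23,680
  £19,100 × 26% = £4,966
  → £33,056
  Less research credit £14,000 → £19,056

£26,744 > £19,056, so the tentative minimum tax is the binding amount.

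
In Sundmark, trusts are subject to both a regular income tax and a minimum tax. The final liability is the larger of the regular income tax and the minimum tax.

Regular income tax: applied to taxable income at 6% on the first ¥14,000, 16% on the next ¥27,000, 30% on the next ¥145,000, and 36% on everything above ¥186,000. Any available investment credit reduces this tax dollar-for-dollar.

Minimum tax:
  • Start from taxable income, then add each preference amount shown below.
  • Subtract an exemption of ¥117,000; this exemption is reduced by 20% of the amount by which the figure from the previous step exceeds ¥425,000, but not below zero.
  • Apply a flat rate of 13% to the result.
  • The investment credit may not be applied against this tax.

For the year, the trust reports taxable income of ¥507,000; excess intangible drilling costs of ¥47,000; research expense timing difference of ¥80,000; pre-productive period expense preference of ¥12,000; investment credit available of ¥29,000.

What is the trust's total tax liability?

¥135,220

Regular income tax:
  ¥14,000 × 6% = ¥840
  ¥27,000 × 16% = ¥4,320
  ¥145,000 × 30% = ¥43,500
  ¥321,000 × 36% = ¥115,560
  → ¥164,220
  Less investment credit ¥29,000 → ¥135,220

Minimum tax:
  Adjusted income: ¥507,000 + ¥47,000 + ¥80,000 + ¥12,000 = ¥646,000
  Exemption: ¥117,000 − 20% × (¥646,000 − ¥425,000) = ¥117,000 − ¥44,200 = ¥72,800
  Base: ¥646,000 − ¥72,800 = ¥573,200
  ¥573,200 × 13% = ¥74,516

¥135,220 > ¥74,516, so the regular income tax governs.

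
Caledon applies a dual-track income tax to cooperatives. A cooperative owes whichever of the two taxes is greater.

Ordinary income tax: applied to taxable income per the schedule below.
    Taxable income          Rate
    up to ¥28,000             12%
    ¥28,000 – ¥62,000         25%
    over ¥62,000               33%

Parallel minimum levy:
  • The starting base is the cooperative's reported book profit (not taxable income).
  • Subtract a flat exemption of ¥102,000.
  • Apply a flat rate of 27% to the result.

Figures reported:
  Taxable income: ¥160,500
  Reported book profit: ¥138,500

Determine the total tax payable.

¥44,365

Ordinary income tax:
  ¥28,000 × 12% = ¥3,360
  ¥34,000 × 25% = ¥8,500
  ¥98,500 × 33% = ¥32,505
  → ¥44,365

Parallel minimum levy:
  Base (reported book profit): ¥138,500
  Less exemption ¥102,000 → base ¥36,500
  ¥36,500 × 27% = ¥9,855

¥44,365 > ¥9,855, so the ordinary income tax governs.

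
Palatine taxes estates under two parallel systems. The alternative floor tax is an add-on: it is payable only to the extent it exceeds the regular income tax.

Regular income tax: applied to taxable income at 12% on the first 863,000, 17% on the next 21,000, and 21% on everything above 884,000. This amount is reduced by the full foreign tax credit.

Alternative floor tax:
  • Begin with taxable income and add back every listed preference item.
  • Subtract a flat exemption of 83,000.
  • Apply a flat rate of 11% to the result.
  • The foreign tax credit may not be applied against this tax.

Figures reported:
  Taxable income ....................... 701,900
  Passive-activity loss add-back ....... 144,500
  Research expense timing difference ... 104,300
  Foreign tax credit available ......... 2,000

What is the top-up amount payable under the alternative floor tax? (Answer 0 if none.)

Alternative floor tax:
  Adjusted income: 701,900 + 144,500 + 104,300 = 950,700
  Less exemption 83,000 → base 867,700
  867,700 × 11% = 95,447

Regular income tax:
  701,900 × 12% = 84,228
  Less foreign tax credit 2,000 → 82,228

Excess of alternative floor tax over regular income tax: 95,447 − 82,228 = 13,219.

13,219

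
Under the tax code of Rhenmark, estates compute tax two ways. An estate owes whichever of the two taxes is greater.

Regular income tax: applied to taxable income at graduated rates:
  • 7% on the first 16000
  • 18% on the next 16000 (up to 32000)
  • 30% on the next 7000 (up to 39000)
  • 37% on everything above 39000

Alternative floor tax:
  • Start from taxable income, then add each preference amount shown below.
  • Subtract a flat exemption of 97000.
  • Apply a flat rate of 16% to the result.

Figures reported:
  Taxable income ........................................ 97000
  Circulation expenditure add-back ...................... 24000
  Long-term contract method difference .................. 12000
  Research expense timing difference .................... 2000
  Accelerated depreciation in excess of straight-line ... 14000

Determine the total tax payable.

27560

Alternative floor tax:
  Adjusted income: 97000 + 24000 + 12000 + 2000 + 14000 = 149000
  Less exemption 97000 → base 52000
  52000 × 16% = 8320

Regular income tax:
  16000 × 7% = 1120
  16000 × 18% = 2880
  7000 × 30% = 2100
  58000 × 37% = 21460
  → 27560

27560 > 8320, so the regular income tax governs.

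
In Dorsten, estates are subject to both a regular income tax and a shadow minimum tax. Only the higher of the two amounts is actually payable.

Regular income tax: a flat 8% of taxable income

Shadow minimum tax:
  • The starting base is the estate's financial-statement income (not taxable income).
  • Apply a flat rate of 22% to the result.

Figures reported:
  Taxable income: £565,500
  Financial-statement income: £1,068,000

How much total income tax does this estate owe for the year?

Regular income tax:
  £565,500 × 8% = £45,240

Shadow minimum tax:
  Base (financial-statement income): £1,068,000
  £1,068,000 × 22% = £234,960

£234,960 > £45,240, so the shadow minimum tax is the binding amount.

£234,960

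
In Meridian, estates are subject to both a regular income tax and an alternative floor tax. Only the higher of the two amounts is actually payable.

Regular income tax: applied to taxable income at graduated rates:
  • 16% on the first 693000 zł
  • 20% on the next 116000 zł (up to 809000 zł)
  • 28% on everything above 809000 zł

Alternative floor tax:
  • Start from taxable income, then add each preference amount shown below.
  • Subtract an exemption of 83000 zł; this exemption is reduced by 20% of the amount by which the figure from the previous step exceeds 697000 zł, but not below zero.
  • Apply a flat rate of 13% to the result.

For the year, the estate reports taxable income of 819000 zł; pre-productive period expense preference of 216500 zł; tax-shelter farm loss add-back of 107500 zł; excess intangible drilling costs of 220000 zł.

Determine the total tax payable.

Regular income tax:
  693000 zł × 16% = 110880 zł
  116000 zł × 20% = 23200 zł
  10000 zł × 28% = 2800 zł
  → 136880 zł

Alternative floor tax:
  Adjusted income: 819000 zł + 216500 zł + 107500 zł + 220000 zł = 1363000 zł
  Exemption: 20% × (1363000 zł − 697000 zł) = 133200 zł ≥ 83000 zł, so the exemption is fully phased out
  Base: 1363000 zł − 0 zł = 1363000 zł
  1363000 zł × 13% = 177190 zł

177190 zł > 136880 zł, so the alternative floor tax is the binding amount.

177190 zł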